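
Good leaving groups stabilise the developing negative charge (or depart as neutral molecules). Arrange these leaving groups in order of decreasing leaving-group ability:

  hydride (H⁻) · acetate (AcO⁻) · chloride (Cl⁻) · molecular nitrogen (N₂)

molecular nitrogen (N₂): no meaningful conjugate acid; N₂ departs as an exceptionally stable neutral molecule
chloride (Cl⁻): pKₐ(HCl) ≈ -7
acetate (AcO⁻): pKₐ(CH₃COOH) ≈ 4.8
hydride (H⁻): pKₐ(H₂) ≈ 36

molecular nitrogen (N₂) > chloride (Cl⁻) > acetate (AcO⁻) > hydride (H⁻)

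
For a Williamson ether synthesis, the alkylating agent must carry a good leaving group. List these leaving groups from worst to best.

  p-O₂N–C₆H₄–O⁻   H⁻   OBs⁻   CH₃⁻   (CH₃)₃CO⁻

Leaving-group ability tracks the stability of the departed species; conjugate-acid pKₐ is the usual yardstick (lower pKₐ → better LG).
OBs⁻: pKₐ(p-BrC₆H₄SO₃H) ≈ -2.8
p-O₂N–C₆H₄–O⁻: pKₐ(p-nitrophenol) ≈ 7.2 — nitro group delocalises the charge; the classic chromogenic LG
(CH₃)₃CO⁻: pKₐ(t-BuOH) ≈ 18 — bulky, strongly basic alkoxide
H⁻: pKₐ(H₂) ≈ 36
CH₃⁻: pKₐ(CH₄) ≈ 48
Listed from poorest to best leaving group as asked.

CH₃⁻ < H⁻ < (CH₃)₃CO⁻ < p-O₂N–C₆H₄–O⁻ < OBs⁻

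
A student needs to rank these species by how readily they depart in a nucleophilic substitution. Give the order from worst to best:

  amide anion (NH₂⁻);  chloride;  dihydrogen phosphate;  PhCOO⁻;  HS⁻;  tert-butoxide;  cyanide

Leaving-group ability tracks the stability of the departed species; conjugate-acid pKₐ is the usual yardstick (lower pKₐ → better LG).
chloride: pKₐ(HCl) ≈ -7
dihydrogen phosphate: pKₐ(H₃PO₄) ≈ 2.1
PhCOO⁻: pKₐ(C₆H₅COOH) ≈ 4.2
HS⁻: pKₐ(H₂S) ≈ 7
cyanide: pKₐ(HCN) ≈ 9.2 — sp carbon stabilises the charge somewhat, but still a poor LG
tert-butoxide: pKₐ(t-BuOH) ≈ 18 — bulky, strongly basic alkoxide
amide anion (NH₂⁻): pKₐ(NH₃) ≈ 38
Listed from poorest to best leaving group as asked.

amide anion (NH₂⁻) < tert-butoxide < cyanide < HS⁻ < PhCOO⁻ < dihydrogen phosphate < chloride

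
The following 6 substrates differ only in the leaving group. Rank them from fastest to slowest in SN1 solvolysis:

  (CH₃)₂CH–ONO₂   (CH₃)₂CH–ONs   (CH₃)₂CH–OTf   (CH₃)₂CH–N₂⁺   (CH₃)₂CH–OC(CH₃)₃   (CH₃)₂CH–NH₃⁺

(CH₃)₂CH–N₂⁺ > (CH₃)₂CH–OTf > (CH₃)₂CH–ONs > (CH₃)₂CH–ONO₂ > (CH₃)₂CH–NH₃⁺ > (CH₃)₂CH–OC(CH₃)₃

The skeletons are identical, so relative rate is governed entirely by leaving-group ability.
Leaving-group ability tracks the stability of the departed species; conjugate-acid pKₐ is the usual yardstick (lower pKₐ → better LG).
(CH₃)₂CH–N₂⁺ loses N₂: no meaningful conjugate acid; N₂ departs as an exceptionally stable neutral molecule
(CH₃)₂CH–OTf loses OTf⁻: pKₐ(CF₃SO₃H (triflic acid)) ≈ -14
(CH₃)₂CH–ONs loses ONs⁻: pKₐ(p-O₂NC₆H₄SO₃H) ≈ -3.5
(CH₃)₂CH–ONO₂ loses NO₃⁻: pKₐ(HNO₃) ≈ -1.3
(CH₃)₂CH–NH₃⁺ loses NH₃: pKₐ(NH₄⁺) ≈ 9.2
(CH₃)₂CH–OC(CH₃)₃ loses (CH₃)₃CO⁻: pKₐ(t-BuOH) ≈ 18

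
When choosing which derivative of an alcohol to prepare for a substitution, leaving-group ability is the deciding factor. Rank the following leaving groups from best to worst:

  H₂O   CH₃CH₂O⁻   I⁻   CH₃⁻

I⁻ > H₂O > CH₃CH₂O⁻ > CH₃⁻

The more stable X⁻ (or X) is on its own — i.e. the weaker a base it is — the better a leaving group it makes.
I⁻: pKₐ(HI) ≈ -10
H₂O: pKₐ(H₃O⁺) ≈ -1.7
CH₃CH₂O⁻: pKₐ(CH₃CH₂OH) ≈ 16
CH₃⁻: pKₐ(CH₄) ≈ 48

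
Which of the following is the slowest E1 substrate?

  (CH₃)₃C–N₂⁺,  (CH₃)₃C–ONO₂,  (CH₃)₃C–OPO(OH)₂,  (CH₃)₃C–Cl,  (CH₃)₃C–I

(CH₃)₃C–OPO(OH)₂

The skeletons are identical, so relative rate is governed entirely by leaving-group ability.
Leaving-group ability tracks the stability of the departed species; conjugate-acid pKₐ is the usual yardstick (lower pKₐ → better LG).
(CH₃)₃C–N₂⁺ loses N₂: no meaningful conjugate acid; N₂ departs as an exceptionally stable neutral molecule
(CH₃)₃C–I loses I⁻: pKₐ(HI) ≈ -10
(CH₃)₃C–Cl loses Cl⁻: pKₐ(HCl) ≈ -7
(CH₃)₃C–ONO₂ loses NO₃⁻: pKₐ(HNO₃) ≈ -1.3
(CH₃)₃C–OPO(OH)₂ loses H₂PO₄⁻: pKₐ(H₃PO₄) ≈ 2.1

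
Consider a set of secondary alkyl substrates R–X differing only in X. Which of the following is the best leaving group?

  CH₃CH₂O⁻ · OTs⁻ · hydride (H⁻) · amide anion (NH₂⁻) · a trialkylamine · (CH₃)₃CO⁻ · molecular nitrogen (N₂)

The more stable X⁻ (or X) is on its own — i.e. the weaker a base it is — the better a leaving group it makes.
molecular nitrogen (N₂): no meaningful conjugate acid; N₂ departs as an exceptionally stable neutral molecule
OTs⁻: pKₐ(p-CH₃C₆H₄SO₃H (TsOH)) ≈ -2.8
a trialkylamine: pKₐ(R'₃NH⁺) ≈ 10.7
CH₃CH₂O⁻: pKₐ(CH₃CH₂OH) ≈ 16
(CH₃)₃CO⁻: pKₐ(t-BuOH) ≈ 18
hydride (H⁻): pKₐ(H₂) ≈ 36
amide anion (NH₂⁻): pKₐ(NH₃) ≈ 38

molecular nitrogen (N₂)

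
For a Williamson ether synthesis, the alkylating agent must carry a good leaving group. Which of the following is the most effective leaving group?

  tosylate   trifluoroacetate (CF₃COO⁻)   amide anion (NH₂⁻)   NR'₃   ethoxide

tosylate

Rank by basicity of the departing species: weakest base leaves most easily.
tosylate: pKₐ(p-CH₃C₆H₄SO₃H (TsOH)) ≈ -2.8
trifluoroacetate (CF₃COO⁻): pKₐ(CF₃COOH) ≈ 0.2
NR'₃: pKₐ(R'₃NH⁺) ≈ 10.7
ethoxide: pKₐ(CH₃CH₂OH) ≈ 16
amide anion (NH₂⁻): pKₐ(NH₃) ≈ 38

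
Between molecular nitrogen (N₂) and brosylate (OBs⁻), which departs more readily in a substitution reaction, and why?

molecular nitrogen (N₂)

molecular nitrogen (N₂) is the better leaving group.
N₂ is the ultimate leaving group — it departs as an exceptionally stable neutral molecule, whereas brosylate (OBs⁻) (pKₐ(p-BrC₆H₄SO₃H) ≈ -2.8) is far more basic.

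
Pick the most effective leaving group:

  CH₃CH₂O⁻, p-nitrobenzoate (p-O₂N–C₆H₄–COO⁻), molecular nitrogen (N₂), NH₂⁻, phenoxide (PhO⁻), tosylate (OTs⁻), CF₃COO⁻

molecular nitrogen (N₂)

The more stable X⁻ (or X) is on its own — i.e. the weaker a base it is — the better a leaving group it makes.
molecular nitrogen (N₂): no meaningful conjugate acid; N₂ departs as an exceptionally stable neutral molecule
tosylate (OTs⁻): pKₐ(p-CH₃C₆H₄SO₃H (TsOH)) ≈ -2.8
CF₃COO⁻: pKₐ(CF₃COOH) ≈ 0.2
p-nitrobenzoate (p-O₂N–C₆H₄–COO⁻): pKₐ(p-nitrobenzoic acid) ≈ 3.4
phenoxide (PhO⁻): pKₐ(C₆H₅OH (phenol)) ≈ 10
CH₃CH₂O⁻: pKₐ(CH₃CH₂OH) ≈ 16
NH₂⁻: pKₐ(NH₃) ≈ 38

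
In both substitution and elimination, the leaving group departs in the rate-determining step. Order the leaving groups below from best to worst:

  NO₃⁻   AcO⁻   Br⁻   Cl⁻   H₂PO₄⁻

Br⁻ > Cl⁻ > NO₃⁻ > H₂PO₄⁻ > AcO⁻

The more stable X⁻ (or X) is on its own — i.e. the weaker a base it is — the better a leaving group it makes.
Br⁻: pKₐ(HBr) ≈ -9 — weak base; good leaving group
Cl⁻: pKₐ(HCl) ≈ -7
NO₃⁻: pKₐ(HNO₃) ≈ -1.3 — resonance-delocalised over three oxygens
H₂PO₄⁻: pKₐ(H₃PO₄) ≈ 2.1
AcO⁻: pKₐ(CH₃COOH) ≈ 4.8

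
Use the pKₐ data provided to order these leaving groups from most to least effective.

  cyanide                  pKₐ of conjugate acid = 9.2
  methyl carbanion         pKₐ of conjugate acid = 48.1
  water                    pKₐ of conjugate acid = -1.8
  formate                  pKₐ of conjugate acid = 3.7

water > formate > cyanide > methyl carbanion

Lower conjugate-acid pKₐ ⇒ weaker base ⇒ better leaving group.
Sorting by the given values: water (-1.8), formate (3.7), cyanide (9.2), methyl carbanion (48.1).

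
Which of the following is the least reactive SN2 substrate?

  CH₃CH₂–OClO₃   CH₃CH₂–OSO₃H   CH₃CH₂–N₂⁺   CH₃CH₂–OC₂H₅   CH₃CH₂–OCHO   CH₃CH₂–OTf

The skeletons are identical, so relative rate is governed entirely by leaving-group ability.
Rank by basicity of the departing species: weakest base leaves most easily.
CH₃CH₂–N₂⁺ loses N₂: no meaningful conjugate acid; N₂ departs as an exceptionally stable neutral molecule
CH₃CH₂–OTf loses OTf⁻: pKₐ(CF₃SO₃H (triflic acid)) ≈ -14
CH₃CH₂–OClO₃ loses ClO₄⁻: pKₐ(HClO₄) ≈ -10
CH₃CH₂–OSO₃H loses HSO₄⁻: pKₐ(H₂SO₄) ≈ -3
CH₃CH₂–OCHO loses HCOO⁻: pKₐ(HCOOH) ≈ 3.8
CH₃CH₂–OC₂H₅ loses CH₃CH₂O⁻: pKₐ(CH₃CH₂OH) ≈ 16

CH₃CH₂–OC₂H₅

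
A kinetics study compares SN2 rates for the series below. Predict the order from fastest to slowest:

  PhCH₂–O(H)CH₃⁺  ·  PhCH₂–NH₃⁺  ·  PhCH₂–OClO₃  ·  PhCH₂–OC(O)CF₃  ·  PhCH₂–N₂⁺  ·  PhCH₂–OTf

With the same alkyl group throughout, only the leaving group differentiates the rates.
Rank by basicity of the departing species: weakest base leaves most easily.
PhCH₂–N₂⁺ loses N₂: no meaningful conjugate acid; N₂ departs as an exceptionally stable neutral molecule
PhCH₂–OTf loses OTf⁻: pKₐ(CF₃SO₃H (triflic acid)) ≈ -14
PhCH₂–OClO₃ loses ClO₄⁻: pKₐ(HClO₄) ≈ -10
PhCH₂–O(H)CH₃⁺ loses R'OH: pKₐ(R'OH₂⁺) ≈ -2.4
PhCH₂–OC(O)CF₃ loses CF₃COO⁻: pKₐ(CF₃COOH) ≈ 0.2
PhCH₂–NH₃⁺ loses NH₃: pKₐ(NH₄⁺) ≈ 9.2

PhCH₂–N₂⁺ > PhCH₂–OTf > PhCH₂–OClO₃ > PhCH₂–O(H)CH₃⁺ > PhCH₂–OC(O)CF₃ > PhCH₂–NH₃⁺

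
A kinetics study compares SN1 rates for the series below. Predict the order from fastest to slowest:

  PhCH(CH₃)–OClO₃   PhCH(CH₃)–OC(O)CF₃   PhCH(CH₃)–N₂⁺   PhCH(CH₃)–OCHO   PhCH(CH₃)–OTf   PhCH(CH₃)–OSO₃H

Same R in every case — rank the leaving groups.
The more stable X⁻ (or X) is on its own — i.e. the weaker a base it is — the better a leaving group it makes.
PhCH(CH₃)–N₂⁺ loses N₂: no meaningful conjugate acid; N₂ departs as an exceptionally stable neutral molecule
PhCH(CH₃)–OTf loses OTf⁻: pKₐ(CF₃SO₃H (triflic acid)) ≈ -14
PhCH(CH₃)–OClO₃ loses ClO₄⁻: pKₐ(HClO₄) ≈ -10
PhCH(CH₃)–OSO₃H loses HSO₄⁻: pKₐ(H₂SO₄) ≈ -3
PhCH(CH₃)–OC(O)CF₃ loses CF₃COO⁻: pKₐ(CF₃COOH) ≈ 0.2
PhCH(CH₃)–OCHO loses HCOO⁻: pKₐ(HCOOH) ≈ 3.8

PhCH(CH₃)–N₂⁺ > PhCH(CH₃)–OTf > PhCH(CH₃)–OClO₃ > PhCH(CH₃)–OSO₃H > PhCH(CH₃)–OC(O)CF₃ > PhCH(CH₃)–OCHO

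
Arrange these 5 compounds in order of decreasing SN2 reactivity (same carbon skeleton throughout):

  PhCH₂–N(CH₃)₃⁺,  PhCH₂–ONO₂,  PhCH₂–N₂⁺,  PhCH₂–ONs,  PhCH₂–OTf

PhCH₂–N₂⁺ > PhCH₂–OTf > PhCH₂–ONs > PhCH₂–ONO₂ > PhCH₂–N(CH₃)₃⁺

Identical carbon frameworks mean the comparison reduces to leaving-group quality.
Rank by basicity of the departing species: weakest base leaves most easily.
PhCH₂–N₂⁺ loses N₂: no meaningful conjugate acid; N₂ departs as an exceptionally stable neutral molecule
PhCH₂–OTf loses OTf⁻: pKₐ(CF₃SO₃H (triflic acid)) ≈ -14
PhCH₂–ONs loses ONs⁻: pKₐ(p-O₂NC₆H₄SO₃H) ≈ -3.5
PhCH₂–ONO₂ loses NO₃⁻: pKₐ(HNO₃) ≈ -1.3
PhCH₂–N(CH₃)₃⁺ loses NR'₃: pKₐ(R'₃NH⁺) ≈ 10.7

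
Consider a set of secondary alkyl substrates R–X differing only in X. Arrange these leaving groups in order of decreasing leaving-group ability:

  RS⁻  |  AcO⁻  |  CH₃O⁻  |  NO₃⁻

Leaving-group ability tracks the stability of the departed species; conjugate-acid pKₐ is the usual yardstick (lower pKₐ → better LG).
NO₃⁻: pKₐ(HNO₃) ≈ -1.3
AcO⁻: pKₐ(CH₃COOH) ≈ 4.8
RS⁻: pKₐ(RSH (a thiol)) ≈ 10.5
CH₃O⁻: pKₐ(CH₃OH) ≈ 15.5

NO₃⁻ > AcO⁻ > RS⁻ > CH₃O⁻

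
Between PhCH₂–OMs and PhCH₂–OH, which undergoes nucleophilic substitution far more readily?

PhCH₂–OMs

From PhCH₂–OH the departing group would be OH⁻ (pKₐ(H₂O) ≈ 15.7). Strong base; essentially never leaves without prior activation.
From PhCH₂–OMs the leaving group is OMs⁻ (pKₐ(CH₃SO₃H (MsOH)) ≈ -1.9). Resonance-delocalised alkanesulfonate.
(In practice PhCH₂–OMs is made from PhCH₂–OH by treatment with MsCl / Et₃N, converting the hydroxyl into a mesylate.)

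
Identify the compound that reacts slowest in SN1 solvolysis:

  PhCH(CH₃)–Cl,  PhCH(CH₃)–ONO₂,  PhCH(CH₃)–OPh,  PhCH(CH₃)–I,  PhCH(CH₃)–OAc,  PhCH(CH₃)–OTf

The skeletons are identical, so relative rate is governed entirely by leaving-group ability.
Leaving-group ability tracks the stability of the departed species; conjugate-acid pKₐ is the usual yardstick (lower pKₐ → better LG).
PhCH(CH₃)–OTf loses OTf⁻: pKₐ(CF₃SO₃H (triflic acid)) ≈ -14
PhCH(CH₃)–I loses I⁻: pKₐ(HI) ≈ -10
PhCH(CH₃)–Cl loses Cl⁻: pKₐ(HCl) ≈ -7
PhCH(CH₃)–ONO₂ loses NO₃⁻: pKₐ(HNO₃) ≈ -1.3
PhCH(CH₃)–OAc loses AcO⁻: pKₐ(CH₃COOH) ≈ 4.8
PhCH(CH₃)–OPh loses PhO⁻: pKₐ(C₆H₅OH (phenol)) ≈ 10

PhCH(CH₃)–OPh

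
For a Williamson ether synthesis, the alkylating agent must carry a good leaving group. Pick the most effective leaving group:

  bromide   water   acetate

Leaving-group ability tracks the stability of the departed species; conjugate-acid pKₐ is the usual yardstick (lower pKₐ → better LG).
bromide: pKₐ(HBr) ≈ -9
water: pKₐ(H₃O⁺) ≈ -1.7
acetate: pKₐ(CH₃COOH) ≈ 4.8

bromide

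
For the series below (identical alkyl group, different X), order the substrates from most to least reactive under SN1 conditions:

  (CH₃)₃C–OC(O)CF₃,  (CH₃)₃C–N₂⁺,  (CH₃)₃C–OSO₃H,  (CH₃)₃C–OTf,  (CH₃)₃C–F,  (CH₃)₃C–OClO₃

Identical carbon frameworks mean the comparison reduces to leaving-group quality.
Leaving-group ability tracks the stability of the departed species; conjugate-acid pKₐ is the usual yardstick (lower pKₐ → better LG).
(CH₃)₃C–N₂⁺ loses N₂: no meaningful conjugate acid; N₂ departs as an exceptionally stable neutral molecule
(CH₃)₃C–OTf loses OTf⁻: pKₐ(CF₃SO₃H (triflic acid)) ≈ -14
(CH₃)₃C–OClO₃ loses ClO₄⁻: pKₐ(HClO₄) ≈ -10
(CH₃)₃C–OSO₃H loses HSO₄⁻: pKₐ(H₂SO₄) ≈ -3
(CH₃)₃C–OC(O)CF₃ loses CF₃COO⁻: pKₐ(CF₃COOH) ≈ 0.2
(CH₃)₃C–F loses F⁻: pKₐ(HF) ≈ 3.2

(CH₃)₃C–N₂⁺ > (CH₃)₃C–OTf > (CH₃)₃C–OClO₃ > (CH₃)₃C–OSO₃H > (CH₃)₃C–OC(O)CF₃ > (CH₃)₃C–F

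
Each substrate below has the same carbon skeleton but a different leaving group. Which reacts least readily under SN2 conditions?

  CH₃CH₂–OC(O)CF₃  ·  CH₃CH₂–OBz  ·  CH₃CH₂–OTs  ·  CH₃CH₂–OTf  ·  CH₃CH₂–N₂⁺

With the same alkyl group throughout, only the leaving group differentiates the rates.
Leaving-group ability tracks the stability of the departed species; conjugate-acid pKₐ is the usual yardstick (lower pKₐ → better LG).
CH₃CH₂–N₂⁺ loses N₂: no meaningful conjugate acid; N₂ departs as an exceptionally stable neutral molecule
CH₃CH₂–OTf loses OTf⁻: pKₐ(CF₃SO₃H (triflic acid)) ≈ -14
CH₃CH₂–OTs loses OTs⁻: pKₐ(p-CH₃C₆H₄SO₃H (TsOH)) ≈ -2.8
CH₃CH₂–OC(O)CF₃ loses CF₃COO⁻: pKₐ(CF₃COOH) ≈ 0.2
CH₃CH₂–OBz loses PhCOO⁻: pKₐ(C₆H₅COOH) ≈ 4.2

CH₃CH₂–OBz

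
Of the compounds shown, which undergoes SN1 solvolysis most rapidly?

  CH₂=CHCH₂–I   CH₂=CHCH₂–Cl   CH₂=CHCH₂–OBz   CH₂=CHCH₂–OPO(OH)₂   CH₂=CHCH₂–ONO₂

CH₂=CHCH₂–I

With the same alkyl group throughout, only the leaving group differentiates the rates.
A good leaving group is a weak base: the lower the pKₐ of its conjugate acid, the more readily it departs.
CH₂=CHCH₂–I loses I⁻: pKₐ(HI) ≈ -10
CH₂=CHCH₂–Cl loses Cl⁻: pKₐ(HCl) ≈ -7
CH₂=CHCH₂–ONO₂ loses NO₃⁻: pKₐ(HNO₃) ≈ -1.3
CH₂=CHCH₂–OPO(OH)₂ loses H₂PO₄⁻: pKₐ(H₃PO₄) ≈ 2.1
CH₂=CHCH₂–OBz loses PhCOO⁻: pKₐ(C₆H₅COOH) ≈ 4.2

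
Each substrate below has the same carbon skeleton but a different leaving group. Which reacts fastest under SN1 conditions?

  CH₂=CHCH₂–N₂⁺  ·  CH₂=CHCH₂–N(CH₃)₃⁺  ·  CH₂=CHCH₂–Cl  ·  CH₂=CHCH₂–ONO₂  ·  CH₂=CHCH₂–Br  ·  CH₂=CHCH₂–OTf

CH₂=CHCH₂–N₂⁺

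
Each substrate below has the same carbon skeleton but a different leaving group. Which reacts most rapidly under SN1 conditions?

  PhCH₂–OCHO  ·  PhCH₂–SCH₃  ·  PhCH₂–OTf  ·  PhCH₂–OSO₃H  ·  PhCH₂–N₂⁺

Same R in every case — rank the leaving groups.
Rank by basicity of the departing species: weakest base leaves most easily.
PhCH₂–N₂⁺ loses N₂: no meaningful conjugate acid; N₂ departs as an exceptionally stable neutral molecule
PhCH₂–OTf loses OTf⁻: pKₐ(CF₃SO₃H (triflic acid)) ≈ -14
PhCH₂–OSO₃H loses HSO₄⁻: pKₐ(H₂SO₄) ≈ -3
PhCH₂–OCHO loses HCOO⁻: pKₐ(HCOOH) ≈ 3.8
PhCH₂–SCH₃ loses RS⁻: pKₐ(RSH (a thiol)) ≈ 10.5

PhCH₂–N₂⁺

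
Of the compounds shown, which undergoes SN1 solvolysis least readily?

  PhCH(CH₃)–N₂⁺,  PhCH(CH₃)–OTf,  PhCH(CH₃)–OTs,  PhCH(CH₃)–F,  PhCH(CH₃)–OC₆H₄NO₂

The skeletons are identical, so relative rate is governed entirely by leaving-group ability.
A good leaving group is a weak base: the lower the pKₐ of its conjugate acid, the more readily it departs.
PhCH(CH₃)–N₂⁺ loses N₂: no meaningful conjugate acid; N₂ departs as an exceptionally stable neutral molecule
PhCH(CH₃)–OTf loses OTf⁻: pKₐ(CF₃SO₃H (triflic acid)) ≈ -14
PhCH(CH₃)–OTs loses OTs⁻: pKₐ(p-CH₃C₆H₄SO₃H (TsOH)) ≈ -2.8
PhCH(CH₃)–F loses F⁻: pKₐ(HF) ≈ 3.2
PhCH(CH₃)–OC₆H₄NO₂ loses p-O₂N–C₆H₄–O⁻: pKₐ(p-nitrophenol) ≈ 7.2

PhCH(CH₃)–OC₆H₄NO₂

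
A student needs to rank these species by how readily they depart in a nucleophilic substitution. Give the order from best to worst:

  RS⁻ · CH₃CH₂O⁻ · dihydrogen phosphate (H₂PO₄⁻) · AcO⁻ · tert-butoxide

Leaving-group ability tracks the stability of the departed species; conjugate-acid pKₐ is the usual yardstick (lower pKₐ → better LG).
dihydrogen phosphate (H₂PO₄⁻): pKₐ(H₃PO₄) ≈ 2.1
AcO⁻: pKₐ(CH₃COOH) ≈ 4.8
RS⁻: pKₐ(RSH (a thiol)) ≈ 10.5
CH₃CH₂O⁻: pKₐ(CH₃CH₂OH) ≈ 16
tert-butoxide: pKₐ(t-BuOH) ≈ 18

dihydrogen phosphate (H₂PO₄⁻) > AcO⁻ > RS⁻ > CH₃CH₂O⁻ > tert-butoxide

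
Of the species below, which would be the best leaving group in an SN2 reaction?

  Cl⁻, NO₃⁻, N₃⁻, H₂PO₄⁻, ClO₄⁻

ClO₄⁻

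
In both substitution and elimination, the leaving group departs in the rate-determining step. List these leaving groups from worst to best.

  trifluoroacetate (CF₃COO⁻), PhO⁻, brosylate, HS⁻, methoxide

methoxide < PhO⁻ < HS⁻ < trifluoroacetate (CF₃COO⁻) < brosylate

The more stable X⁻ (or X) is on its own — i.e. the weaker a base it is — the better a leaving group it makes.
brosylate: pKₐ(p-BrC₆H₄SO₃H) ≈ -2.8
trifluoroacetate (CF₃COO⁻): pKₐ(CF₃COOH) ≈ 0.2
HS⁻: pKₐ(H₂S) ≈ 7
PhO⁻: pKₐ(C₆H₅OH (phenol)) ≈ 10
methoxide: pKₐ(CH₃OH) ≈ 15.5
The question asks for worst first, so the sequence is read in increasing leaving-group ability.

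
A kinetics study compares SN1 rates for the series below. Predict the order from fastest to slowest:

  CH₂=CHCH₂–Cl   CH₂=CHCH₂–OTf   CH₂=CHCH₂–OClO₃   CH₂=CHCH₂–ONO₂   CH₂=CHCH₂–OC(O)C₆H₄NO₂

The skeletons are identical, so relative rate is governed entirely by leaving-group ability.
Leaving-group ability tracks the stability of the departed species; conjugate-acid pKₐ is the usual yardstick (lower pKₐ → better LG).
CH₂=CHCH₂–OTf loses OTf⁻: pKₐ(CF₃SO₃H (triflic acid)) ≈ -14
CH₂=CHCH₂–OClO₃ loses ClO₄⁻: pKₐ(HClO₄) ≈ -10
CH₂=CHCH₂–Cl loses Cl⁻: pKₐ(HCl) ≈ -7
CH₂=CHCH₂–ONO₂ loses NO₃⁻: pKₐ(HNO₃) ≈ -1.3
CH₂=CHCH₂–OC(O)C₆H₄NO₂ loses p-O₂N–C₆H₄–COO⁻: pKₐ(p-nitrobenzoic acid) ≈ 3.4

CH₂=CHCH₂–OTf > CH₂=CHCH₂–OClO₃ > CH₂=CHCH₂–Cl > CH₂=CHCH₂–ONO₂ > CH₂=CHCH₂–OC(O)C₆H₄NO₂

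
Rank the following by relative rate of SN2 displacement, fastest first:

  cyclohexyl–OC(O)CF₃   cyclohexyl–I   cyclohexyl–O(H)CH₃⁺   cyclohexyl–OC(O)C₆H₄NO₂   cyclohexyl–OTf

cyclohexyl–OTf > cyclohexyl–I > cyclohexyl–O(H)CH₃⁺ > cyclohexyl–OC(O)CF₃ > cyclohexyl–OC(O)C₆H₄NO₂

Same R in every case — rank the leaving groups.
Leaving-group ability tracks the stability of the departed species; conjugate-acid pKₐ is the usual yardstick (lower pKₐ → better LG).
cyclohexyl–OTf loses OTf⁻: pKₐ(CF₃SO₃H (triflic acid)) ≈ -14
cyclohexyl–I loses I⁻: pKₐ(HI) ≈ -10
cyclohexyl–O(H)CH₃⁺ loses R'OH: pKₐ(R'OH₂⁺) ≈ -2.4
cyclohexyl–OC(O)CF₃ loses CF₃COO⁻: pKₐ(CF₃COOH) ≈ 0.2
cyclohexyl–OC(O)C₆H₄NO₂ loses p-O₂N–C₆H₄–COO⁻: pKₐ(p-nitrobenzoic acid) ≈ 3.4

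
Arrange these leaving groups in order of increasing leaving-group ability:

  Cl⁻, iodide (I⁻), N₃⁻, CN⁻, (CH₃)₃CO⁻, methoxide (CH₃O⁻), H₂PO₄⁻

The more stable X⁻ (or X) is on its own — i.e. the weaker a base it is — the better a leaving group it makes.
iodide (I⁻): pKₐ(HI) ≈ -10 — large, highly polarisable; very weak base
Cl⁻: pKₐ(HCl) ≈ -7 — moderately weak base
H₂PO₄⁻: pKₐ(H₃PO₄) ≈ 2.1
N₃⁻: pKₐ(HN₃) ≈ 4.7 — linear, resonance-stabilised
CN⁻: pKₐ(HCN) ≈ 9.2
methoxide (CH₃O⁻): pKₐ(CH₃OH) ≈ 15.5 — strong base; alkoxides do not leave unassisted
(CH₃)₃CO⁻: pKₐ(t-BuOH) ≈ 18 — bulky, strongly basic alkoxide
Listed from poorest to best leaving group as asked.

(CH₃)₃CO⁻ < methoxide (CH₃O⁻) < CN⁻ < N₃⁻ < H₂PO₄⁻ < Cl⁻ < iodide (I⁻)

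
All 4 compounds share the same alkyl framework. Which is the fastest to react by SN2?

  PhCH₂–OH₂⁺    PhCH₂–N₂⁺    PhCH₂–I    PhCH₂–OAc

PhCH₂–N₂⁺

Same R in every case — rank the leaving groups.
Rank by basicity of the departing species: weakest base leaves most easily.
PhCH₂–N₂⁺ loses N₂: no meaningful conjugate acid; N₂ departs as an exceptionally stable neutral molecule
PhCH₂–I loses I⁻: pKₐ(HI) ≈ -10
PhCH₂–OH₂⁺ loses H₂O: pKₐ(H₃O⁺) ≈ -1.7
PhCH₂–OAc loses AcO⁻: pKₐ(CH₃COOH) ≈ 4.8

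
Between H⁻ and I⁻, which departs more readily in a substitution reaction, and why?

I⁻

I⁻ is the better leaving group.
pKₐ(HI) ≈ -10 versus pKₐ(H₂) ≈ 36: I⁻ is the much weaker base.
Large, highly polarisable; very weak base.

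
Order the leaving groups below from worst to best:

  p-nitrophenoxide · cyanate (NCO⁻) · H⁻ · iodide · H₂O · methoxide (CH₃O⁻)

Rank by basicity of the departing species: weakest base leaves most easily.
iodide: pKₐ(HI) ≈ -10
H₂O: pKₐ(H₃O⁺) ≈ -1.7
cyanate (NCO⁻): pKₐ(HOCN) ≈ 3.5
p-nitrophenoxide: pKₐ(p-nitrophenol) ≈ 7.2
methoxide (CH₃O⁻): pKₐ(CH₃OH) ≈ 15.5
H⁻: pKₐ(H₂) ≈ 36
Listed from poorest to best leaving group as asked.

H⁻ < methoxide (CH₃O⁻) < p-nitrophenoxide < cyanate (NCO⁻) < H₂O < iodide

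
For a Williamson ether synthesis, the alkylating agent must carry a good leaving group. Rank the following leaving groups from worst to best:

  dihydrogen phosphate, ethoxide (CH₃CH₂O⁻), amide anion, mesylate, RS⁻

amide anion < ethoxide (CH₃CH₂O⁻) < RS⁻ < dihydrogen phosphate < mesylate

Rank by basicity of the departing species: weakest base leaves most easily.
mesylate: pKₐ(CH₃SO₃H (MsOH)) ≈ -1.9
dihydrogen phosphate: pKₐ(H₃PO₄) ≈ 2.1
RS⁻: pKₐ(RSH (a thiol)) ≈ 10.5
ethoxide (CH₃CH₂O⁻): pKₐ(CH₃CH₂OH) ≈ 16
amide anion: pKₐ(NH₃) ≈ 38
Listed from poorest to best leaving group as asked.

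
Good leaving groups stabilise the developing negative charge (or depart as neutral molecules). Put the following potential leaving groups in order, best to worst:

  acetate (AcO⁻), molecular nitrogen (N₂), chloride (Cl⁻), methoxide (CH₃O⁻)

molecular nitrogen (N₂) > chloride (Cl⁻) > acetate (AcO⁻) > methoxide (CH₃O⁻)

Leaving-group ability tracks the stability of the departed species; conjugate-acid pKₐ is the usual yardstick (lower pKₐ → better LG).
molecular nitrogen (N₂): no meaningful conjugate acid; N₂ departs as an exceptionally stable neutral molecule
chloride (Cl⁻): pKₐ(HCl) ≈ -7 — moderately weak base
acetate (AcO⁻): pKₐ(CH₃COOH) ≈ 4.8
methoxide (CH₃O⁻): pKₐ(CH₃OH) ≈ 15.5 — strong base; alkoxides do not leave unassisted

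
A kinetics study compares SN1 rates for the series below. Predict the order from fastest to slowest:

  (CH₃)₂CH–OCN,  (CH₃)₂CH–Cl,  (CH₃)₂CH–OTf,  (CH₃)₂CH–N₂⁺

Same R in every case — rank the leaving groups.
A good leaving group is a weak base: the lower the pKₐ of its conjugate acid, the more readily it departs.
(CH₃)₂CH–N₂⁺ loses N₂: no meaningful conjugate acid; N₂ departs as an exceptionally stable neutral molecule
(CH₃)₂CH–OTf loses OTf⁻: pKₐ(CF₃SO₃H (triflic acid)) ≈ -14
(CH₃)₂CH–Cl loses Cl⁻: pKₐ(HCl) ≈ -7
(CH₃)₂CH–OCN loses NCO⁻: pKₐ(HOCN) ≈ 3.5

(CH₃)₂CH–N₂⁺ > (CH₃)₂CH–OTf > (CH₃)₂CH–Cl > (CH₃)₂CH–OCN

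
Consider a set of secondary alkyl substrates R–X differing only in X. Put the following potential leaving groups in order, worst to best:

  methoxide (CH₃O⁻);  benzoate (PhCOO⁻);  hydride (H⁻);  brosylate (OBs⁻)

brosylate (OBs⁻): pKₐ(p-BrC₆H₄SO₃H) ≈ -2.8 — arenesulfonate with a p-bromo substituent
benzoate (PhCOO⁻): pKₐ(C₆H₅COOH) ≈ 4.2
methoxide (CH₃O⁻): pKₐ(CH₃OH) ≈ 15.5 — strong base; alkoxides do not leave unassisted
hydride (H⁻): pKₐ(H₂) ≈ 36 — extremely strong base; leaves only in special hydride-transfer contexts
Reversing gives the worst-to-best order requested.

hydride (H⁻) < methoxide (CH₃O⁻) < benzoate (PhCOO⁻) < brosylate (OBs⁻)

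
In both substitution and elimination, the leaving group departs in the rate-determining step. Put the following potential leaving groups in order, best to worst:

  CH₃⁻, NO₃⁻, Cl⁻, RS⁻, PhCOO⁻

The more stable X⁻ (or X) is on its own — i.e. the weaker a base it is — the better a leaving group it makes.
Cl⁻: pKₐ(HCl) ≈ -7 — moderately weak base
NO₃⁻: pKₐ(HNO₃) ≈ -1.3 — resonance-delocalised over three oxygens
PhCOO⁻: pKₐ(C₆H₅COOH) ≈ 4.2 — aryl carboxylate
RS⁻: pKₐ(RSH (a thiol)) ≈ 10.5
CH₃⁻: pKₐ(CH₄) ≈ 48 — unstabilised carbanion; the worst conceivable leaving group

Cl⁻ > NO₃⁻ > PhCOO⁻ > RS⁻ > CH₃⁻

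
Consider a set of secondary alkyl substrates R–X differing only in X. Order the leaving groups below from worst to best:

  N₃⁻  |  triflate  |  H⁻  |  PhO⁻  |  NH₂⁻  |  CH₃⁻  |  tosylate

CH₃⁻ < NH₂⁻ < H⁻ < PhO⁻ < N₃⁻ < tosylate < triflate

triflate: pKₐ(CF₃SO₃H (triflic acid)) ≈ -14
tosylate: pKₐ(p-CH₃C₆H₄SO₃H (TsOH)) ≈ -2.8
N₃⁻: pKₐ(HN₃) ≈ 4.7
PhO⁻: pKₐ(C₆H₅OH (phenol)) ≈ 10
H⁻: pKₐ(H₂) ≈ 36
NH₂⁻: pKₐ(NH₃) ≈ 38
CH₃⁻: pKₐ(CH₄) ≈ 48
Reversing gives the worst-to-best order requested.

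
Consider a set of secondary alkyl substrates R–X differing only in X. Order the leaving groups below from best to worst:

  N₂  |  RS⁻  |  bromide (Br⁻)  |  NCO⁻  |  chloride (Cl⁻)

N₂: no meaningful conjugate acid; N₂ departs as an exceptionally stable neutral molecule
bromide (Br⁻): pKₐ(HBr) ≈ -9 — weak base; good leaving group
chloride (Cl⁻): pKₐ(HCl) ≈ -7 — moderately weak base
NCO⁻: pKₐ(HOCN) ≈ 3.5 — resonance between N and O
RS⁻: pKₐ(RSH (a thiol)) ≈ 10.5

N₂ > bromide (Br⁻) > chloride (Cl⁻) > NCO⁻ > RS⁻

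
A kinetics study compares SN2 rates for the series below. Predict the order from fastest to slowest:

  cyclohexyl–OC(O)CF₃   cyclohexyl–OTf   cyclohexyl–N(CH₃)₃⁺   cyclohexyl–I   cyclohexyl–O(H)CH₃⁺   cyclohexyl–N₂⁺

cyclohexyl–N₂⁺ > cyclohexyl–OTf > cyclohexyl–I > cyclohexyl–O(H)CH₃⁺ > cyclohexyl–OC(O)CF₃ > cyclohexyl–N(CH₃)₃⁺

With the same alkyl group throughout, only the leaving group differentiates the rates.
The more stable X⁻ (or X) is on its own — i.e. the weaker a base it is — the better a leaving group it makes.
cyclohexyl–N₂⁺ loses N₂: no meaningful conjugate acid; N₂ departs as an exceptionally stable neutral molecule
cyclohexyl–OTf loses OTf⁻: pKₐ(CF₃SO₃H (triflic acid)) ≈ -14
cyclohexyl–I loses I⁻: pKₐ(HI) ≈ -10
cyclohexyl–O(H)CH₃⁺ loses R'OH: pKₐ(R'OH₂⁺) ≈ -2.4
cyclohexyl–OC(O)CF₃ loses CF₃COO⁻: pKₐ(CF₃COOH) ≈ 0.2
cyclohexyl–N(CH₃)₃⁺ loses NR'₃: pKₐ(R'₃NH⁺) ≈ 10.7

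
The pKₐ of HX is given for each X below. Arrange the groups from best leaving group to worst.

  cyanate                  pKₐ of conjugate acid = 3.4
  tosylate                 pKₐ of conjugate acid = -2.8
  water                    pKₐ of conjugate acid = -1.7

tosylate > water > cyanate

Lower conjugate-acid pKₐ ⇒ weaker base ⇒ better leaving group.
Sorting by the given values: tosylate (-2.8), water (-1.7), cyanate (3.4).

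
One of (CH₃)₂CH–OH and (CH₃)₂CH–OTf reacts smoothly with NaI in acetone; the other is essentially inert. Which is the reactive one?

From (CH₃)₂CH–OH the departing group would be OH⁻ (pKₐ(H₂O) ≈ 15.7). Strong base; essentially never leaves without prior activation.
From (CH₃)₂CH–OTf the leaving group is OTf⁻ (pKₐ(CF₃SO₃H (triflic acid)) ≈ -14). Charge spread over three oxygens and a CF₃ group; the premier leaving group in synthesis.
(In practice (CH₃)₂CH–OTf is made from (CH₃)₂CH–OH by treatment with Tf₂O / 2,6-lutidine, converting the hydroxyl into a triflate.)

(CH₃)₂CH–OTf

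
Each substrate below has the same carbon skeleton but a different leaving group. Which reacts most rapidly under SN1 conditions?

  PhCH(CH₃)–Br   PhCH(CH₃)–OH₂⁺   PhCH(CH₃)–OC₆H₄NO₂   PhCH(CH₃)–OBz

PhCH(CH₃)–Br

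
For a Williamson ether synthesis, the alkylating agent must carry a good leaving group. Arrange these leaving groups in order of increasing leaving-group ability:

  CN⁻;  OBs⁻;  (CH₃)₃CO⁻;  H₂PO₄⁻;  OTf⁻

(CH₃)₃CO⁻ < CN⁻ < H₂PO₄⁻ < OBs⁻ < OTf⁻

OTf⁻: pKₐ(CF₃SO₃H (triflic acid)) ≈ -14
OBs⁻: pKₐ(p-BrC₆H₄SO₃H) ≈ -2.8 — arenesulfonate with a p-bromo substituent
H₂PO₄⁻: pKₐ(H₃PO₄) ≈ 2.1
CN⁻: pKₐ(HCN) ≈ 9.2 — sp carbon stabilises the charge somewhat, but still a poor LG
(CH₃)₃CO⁻: pKₐ(t-BuOH) ≈ 18
The question asks for worst first, so the sequence is read in increasing leaving-group ability.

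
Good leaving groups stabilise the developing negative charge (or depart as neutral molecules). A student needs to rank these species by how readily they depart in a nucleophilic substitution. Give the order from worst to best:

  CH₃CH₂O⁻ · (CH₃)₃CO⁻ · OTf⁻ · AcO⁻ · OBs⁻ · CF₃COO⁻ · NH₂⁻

NH₂⁻ < (CH₃)₃CO⁻ < CH₃CH₂O⁻ < AcO⁻ < CF₃COO⁻ < OBs⁻ < OTf⁻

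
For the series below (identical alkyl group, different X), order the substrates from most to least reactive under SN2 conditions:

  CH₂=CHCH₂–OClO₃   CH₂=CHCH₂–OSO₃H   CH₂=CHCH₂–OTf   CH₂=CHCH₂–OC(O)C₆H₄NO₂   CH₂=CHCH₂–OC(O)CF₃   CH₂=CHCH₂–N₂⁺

The skeletons are identical, so relative rate is governed entirely by leaving-group ability.
The more stable X⁻ (or X) is on its own — i.e. the weaker a base it is — the better a leaving group it makes.
CH₂=CHCH₂–N₂⁺ loses N₂: no meaningful conjugate acid; N₂ departs as an exceptionally stable neutral molecule
CH₂=CHCH₂–OTf loses OTf⁻: pKₐ(CF₃SO₃H (triflic acid)) ≈ -14
CH₂=CHCH₂–OClO₃ loses ClO₄⁻: pKₐ(HClO₄) ≈ -10
CH₂=CHCH₂–OSO₃H loses HSO₄⁻: pKₐ(H₂SO₄) ≈ -3
CH₂=CHCH₂–OC(O)CF₃ loses CF₃COO⁻: pKₐ(CF₃COOH) ≈ 0.2
CH₂=CHCH₂–OC(O)C₆H₄NO₂ loses p-O₂N–C₆H₄–COO⁻: pKₐ(p-nitrobenzoic acid) ≈ 3.4

CH₂=CHCH₂–N₂⁺ > CH₂=CHCH₂–OTf > CH₂=CHCH₂–OClO₃ > CH₂=CHCH₂–OSO₃H > CH₂=CHCH₂–OC(O)CF₃ > CH₂=CHCH₂–OC(O)C₆H₄NO₂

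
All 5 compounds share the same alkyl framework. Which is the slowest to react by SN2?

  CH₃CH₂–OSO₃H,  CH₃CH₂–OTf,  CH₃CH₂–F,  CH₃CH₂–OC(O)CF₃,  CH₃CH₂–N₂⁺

CH₃CH₂–F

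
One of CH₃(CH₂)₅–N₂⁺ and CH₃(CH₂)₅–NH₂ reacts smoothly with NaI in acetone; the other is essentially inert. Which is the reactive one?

CH₃(CH₂)₅–N₂⁺

From CH₃(CH₂)₅–NH₂ the departing group would be NH₂⁻ (pKₐ(NH₃) ≈ 38). Extremely strong base; never a leaving group.
From CH₃(CH₂)₅–N₂⁺ the leaving group is N₂ (no meaningful conjugate acid; N₂ departs as an exceptionally stable neutral molecule).
(In practice CH₃(CH₂)₅–N₂⁺ is made from CH₃(CH₂)₅–NH₂ by diazotisation (NaNO₂ / HCl, 0 °C), generating a diazonium salt that expels N₂.)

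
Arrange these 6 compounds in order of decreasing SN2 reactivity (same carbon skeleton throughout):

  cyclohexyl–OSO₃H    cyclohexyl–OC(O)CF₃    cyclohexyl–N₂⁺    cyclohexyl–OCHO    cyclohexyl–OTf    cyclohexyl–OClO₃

cyclohexyl–N₂⁺ > cyclohexyl–OTf > cyclohexyl–OClO₃ > cyclohexyl–OSO₃H > cyclohexyl–OC(O)CF₃ > cyclohexyl–OCHO

With the same alkyl group throughout, only the leaving group differentiates the rates.
Leaving-group ability tracks the stability of the departed species; conjugate-acid pKₐ is the usual yardstick (lower pKₐ → better LG).
cyclohexyl–N₂⁺ loses N₂: no meaningful conjugate acid; N₂ departs as an exceptionally stable neutral molecule
cyclohexyl–OTf loses OTf⁻: pKₐ(CF₃SO₃H (triflic acid)) ≈ -14
cyclohexyl–OClO₃ loses ClO₄⁻: pKₐ(HClO₄) ≈ -10
cyclohexyl–OSO₃H loses HSO₄⁻: pKₐ(H₂SO₄) ≈ -3
cyclohexyl–OC(O)CF₃ loses CF₃COO⁻: pKₐ(CF₃COOH) ≈ 0.2
cyclohexyl–OCHO loses HCOO⁻: pKₐ(HCOOH) ≈ 3.8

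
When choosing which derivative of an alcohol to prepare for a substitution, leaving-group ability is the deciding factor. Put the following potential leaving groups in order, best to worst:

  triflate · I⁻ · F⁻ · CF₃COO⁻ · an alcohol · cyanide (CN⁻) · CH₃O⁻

triflate > I⁻ > an alcohol > CF₃COO⁻ > F⁻ > cyanide (CN⁻) > CH₃O⁻

The more stable X⁻ (or X) is on its own — i.e. the weaker a base it is — the better a leaving group it makes.
triflate: pKₐ(CF₃SO₃H (triflic acid)) ≈ -14
I⁻: pKₐ(HI) ≈ -10
an alcohol: pKₐ(R'OH₂⁺) ≈ -2.4
CF₃COO⁻: pKₐ(CF₃COOH) ≈ 0.2
F⁻: pKₐ(HF) ≈ 3.2
cyanide (CN⁻): pKₐ(HCN) ≈ 9.2
CH₃O⁻: pKₐ(CH₃OH) ≈ 15.5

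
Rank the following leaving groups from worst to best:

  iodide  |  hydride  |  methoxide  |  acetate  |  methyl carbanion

methyl carbanion < hydride < methoxide < acetate < iodide

Rank by basicity of the departing species: weakest base leaves most easily.
iodide: pKₐ(HI) ≈ -10
acetate: pKₐ(CH₃COOH) ≈ 4.8
methoxide: pKₐ(CH₃OH) ≈ 15.5
hydride: pKₐ(H₂) ≈ 36
methyl carbanion: pKₐ(CH₄) ≈ 48
Reversing gives the worst-to-best order requested.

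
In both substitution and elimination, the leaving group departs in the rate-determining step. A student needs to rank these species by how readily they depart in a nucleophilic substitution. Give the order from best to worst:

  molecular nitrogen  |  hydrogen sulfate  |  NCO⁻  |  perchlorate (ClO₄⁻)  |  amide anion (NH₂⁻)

Leaving-group ability tracks the stability of the departed species; conjugate-acid pKₐ is the usual yardstick (lower pKₐ → better LG).
molecular nitrogen: no meaningful conjugate acid; N₂ departs as an exceptionally stable neutral molecule
perchlorate (ClO₄⁻): pKₐ(HClO₄) ≈ -10
hydrogen sulfate: pKₐ(H₂SO₄) ≈ -3
NCO⁻: pKₐ(HOCN) ≈ 3.5
amide anion (NH₂⁻): pKₐ(NH₃) ≈ 38

molecular nitrogen > perchlorate (ClO₄⁻) > hydrogen sulfate > NCO⁻ > amide anion (NH₂⁻)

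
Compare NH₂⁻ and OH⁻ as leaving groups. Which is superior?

OH⁻ is the better leaving group.
pKₐ(H₂O) ≈ 15.7 versus pKₐ(NH₃) ≈ 38: OH⁻ is the much weaker base.
Strong base; essentially never leaves without prior activation.

OH⁻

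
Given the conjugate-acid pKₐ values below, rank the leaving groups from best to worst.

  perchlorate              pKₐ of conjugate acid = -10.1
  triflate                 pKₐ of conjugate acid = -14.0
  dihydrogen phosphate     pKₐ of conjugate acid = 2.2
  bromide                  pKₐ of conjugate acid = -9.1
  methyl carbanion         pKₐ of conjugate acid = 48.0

triflate > perchlorate > bromide > dihydrogen phosphate > methyl carbanion

Lower conjugate-acid pKₐ ⇒ weaker base ⇒ better leaving group.
Sorting by the given values: triflate (-14.0), perchlorate (-10.1), bromide (-9.1), dihydrogen phosphate (2.2), methyl carbanion (48.0).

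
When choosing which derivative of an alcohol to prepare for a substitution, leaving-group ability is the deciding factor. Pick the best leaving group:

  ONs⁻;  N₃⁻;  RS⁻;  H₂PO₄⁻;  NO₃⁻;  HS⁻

ONs⁻

The more stable X⁻ (or X) is on its own — i.e. the weaker a base it is — the better a leaving group it makes.
ONs⁻: pKₐ(p-O₂NC₆H₄SO₃H) ≈ -3.5
NO₃⁻: pKₐ(HNO₃) ≈ -1.3
H₂PO₄⁻: pKₐ(H₃PO₄) ≈ 2.1
N₃⁻: pKₐ(HN₃) ≈ 4.7
HS⁻: pKₐ(H₂S) ≈ 7
RS⁻: pKₐ(RSH (a thiol)) ≈ 10.5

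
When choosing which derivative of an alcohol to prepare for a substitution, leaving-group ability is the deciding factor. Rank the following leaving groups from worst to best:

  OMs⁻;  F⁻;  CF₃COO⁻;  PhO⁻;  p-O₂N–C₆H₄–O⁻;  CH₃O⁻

OMs⁻: pKₐ(CH₃SO₃H (MsOH)) ≈ -1.9
CF₃COO⁻: pKₐ(CF₃COOH) ≈ 0.2
F⁻: pKₐ(HF) ≈ 3.2
p-O₂N–C₆H₄–O⁻: pKₐ(p-nitrophenol) ≈ 7.2
PhO⁻: pKₐ(C₆H₅OH (phenol)) ≈ 10
CH₃O⁻: pKₐ(CH₃OH) ≈ 15.5
Reversing gives the worst-to-best order requested.

CH₃O⁻ < PhO⁻ < p-O₂N–C₆H₄–O⁻ < F⁻ < CF₃COO⁻ < OMs⁻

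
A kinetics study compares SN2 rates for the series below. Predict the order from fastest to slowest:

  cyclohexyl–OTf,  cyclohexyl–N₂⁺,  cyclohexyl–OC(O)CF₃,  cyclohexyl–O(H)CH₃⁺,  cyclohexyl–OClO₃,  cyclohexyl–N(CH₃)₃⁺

cyclohexyl–N₂⁺ > cyclohexyl–OTf > cyclohexyl–OClO₃ > cyclohexyl–O(H)CH₃⁺ > cyclohexyl–OC(O)CF₃ > cyclohexyl–N(CH₃)₃⁺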